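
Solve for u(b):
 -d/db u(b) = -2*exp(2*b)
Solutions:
 u(b) = C1 + exp(2*b)


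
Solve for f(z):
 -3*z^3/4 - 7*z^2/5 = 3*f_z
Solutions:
 f(z) = C1 - z^4/16 - 7*z^3/45


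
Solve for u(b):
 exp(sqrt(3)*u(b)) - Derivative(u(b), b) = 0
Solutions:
 u(b) = sqrt(3)*(2*log(-1/(C1 + b)) - log(3))/6


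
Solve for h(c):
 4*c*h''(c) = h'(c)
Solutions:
 h(c) = C1 + C2*c^(5/4)


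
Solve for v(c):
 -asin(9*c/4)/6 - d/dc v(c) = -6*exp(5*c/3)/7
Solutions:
 v(c) = C1 - c*asin(9*c/4)/6 - sqrt(16 - 81*c^2)/54 + 18*exp(5*c/3)/35


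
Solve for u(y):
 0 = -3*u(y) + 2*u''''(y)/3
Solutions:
 u(y) = C1*exp(-2^(3/4)*sqrt(3)*y/2) + C2*exp(2^(3/4)*sqrt(3)*y/2) + C3*sin(2^(3/4)*sqrt(3)*y/2) + C4*cos(2^(3/4)*sqrt(3)*y/2)


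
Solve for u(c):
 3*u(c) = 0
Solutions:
 u(c) = 0


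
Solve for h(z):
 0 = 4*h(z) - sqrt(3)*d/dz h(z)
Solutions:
 h(z) = C1*exp(4*sqrt(3)*z/3)


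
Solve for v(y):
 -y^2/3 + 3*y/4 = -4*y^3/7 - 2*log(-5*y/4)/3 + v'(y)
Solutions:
 v(y) = C1 + y^4/7 - y^3/9 + 3*y^2/8 + 2*y*log(-y)/3 + 2*y*(-2*log(2) - 1 + log(5))/3


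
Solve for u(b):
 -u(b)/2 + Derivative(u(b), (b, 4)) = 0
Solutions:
 u(b) = C1*exp(-2^(3/4)*b/2) + C2*exp(2^(3/4)*b/2) + C3*sin(2^(3/4)*b/2) + C4*cos(2^(3/4)*b/2)


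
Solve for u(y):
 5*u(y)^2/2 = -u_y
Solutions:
 u(y) = 2/(C1 + 5*y)


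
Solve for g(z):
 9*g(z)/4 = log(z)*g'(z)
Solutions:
 g(z) = C1*exp(9*li(z)/4)


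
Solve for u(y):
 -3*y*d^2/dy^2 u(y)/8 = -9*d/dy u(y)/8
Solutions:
 u(y) = C1 + C2*y^4


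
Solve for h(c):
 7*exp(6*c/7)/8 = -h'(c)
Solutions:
 h(c) = C1 - 49*exp(6*c/7)/48


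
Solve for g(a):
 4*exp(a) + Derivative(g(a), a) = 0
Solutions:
 g(a) = C1 - 4*exp(a)


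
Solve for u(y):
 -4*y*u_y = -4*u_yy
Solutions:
 u(y) = C1 + C2*erfi(sqrt(2)*y/2)


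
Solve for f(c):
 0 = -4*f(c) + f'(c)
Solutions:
 f(c) = C1*exp(4*c)


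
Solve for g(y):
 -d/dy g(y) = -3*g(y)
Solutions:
 g(y) = C1*exp(3*y)


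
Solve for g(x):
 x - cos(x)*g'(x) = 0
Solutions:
 g(x) = C1 + Integral(x/cos(x), x)


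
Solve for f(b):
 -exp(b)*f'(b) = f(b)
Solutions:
 f(b) = C1*exp(exp(-b))


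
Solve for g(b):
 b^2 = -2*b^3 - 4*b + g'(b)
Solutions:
 g(b) = C1 + b^4/2 + b^3/3 + 2*b^2


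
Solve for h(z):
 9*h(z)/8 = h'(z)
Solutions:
 h(z) = C1*exp(9*z/8)


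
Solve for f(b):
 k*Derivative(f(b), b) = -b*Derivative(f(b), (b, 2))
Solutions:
 f(b) = C1 + b^(1 - re(k))*(C2*sin(log(b)*Abs(im(k))) + C3*cos(log(b)*im(k)))


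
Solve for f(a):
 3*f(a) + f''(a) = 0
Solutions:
 f(a) = C1*sin(sqrt(3)*a) + C2*cos(sqrt(3)*a)


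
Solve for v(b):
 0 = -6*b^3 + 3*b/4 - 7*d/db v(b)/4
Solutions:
 v(b) = C1 - 6*b^4/7 + 3*b^2/14


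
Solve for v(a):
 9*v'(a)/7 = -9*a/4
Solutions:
 v(a) = C1 - 7*a^2/8


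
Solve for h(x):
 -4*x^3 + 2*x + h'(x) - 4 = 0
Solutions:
 h(x) = C1 + x^4 - x^2 + 4*x


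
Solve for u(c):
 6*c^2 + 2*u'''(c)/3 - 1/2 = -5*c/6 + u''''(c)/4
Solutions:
 u(c) = C1 + C2*c + C3*c^2 + C4*exp(8*c/3) - 3*c^5/20 - c^4/3 - 3*c^3/8


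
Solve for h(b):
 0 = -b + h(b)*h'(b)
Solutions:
 h(b) = -sqrt(C1 + b^2)
 h(b) = sqrt(C1 + b^2)


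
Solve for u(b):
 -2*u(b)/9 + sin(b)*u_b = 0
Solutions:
 u(b) = C1*(cos(b) - 1)^(1/9)/(cos(b) + 1)^(1/9)


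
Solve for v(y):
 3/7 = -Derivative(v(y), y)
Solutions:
 v(y) = C1 - 3*y/7


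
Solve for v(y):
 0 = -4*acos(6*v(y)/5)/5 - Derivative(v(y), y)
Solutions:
 Integral(1/acos(6*_y/5), (_y, v(y))) = C1 - 4*y/5


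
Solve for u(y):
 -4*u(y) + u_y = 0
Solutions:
 u(y) = C1*exp(4*y)


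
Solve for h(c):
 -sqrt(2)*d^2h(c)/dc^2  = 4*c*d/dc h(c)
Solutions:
 h(c) = C1 + C2*erf(2^(1/4)*c)


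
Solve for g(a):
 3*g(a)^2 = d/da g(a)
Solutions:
 g(a) = -1/(C1 + 3*a)


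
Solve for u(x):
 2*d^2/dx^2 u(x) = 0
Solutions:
 u(x) = C1 + C2*x


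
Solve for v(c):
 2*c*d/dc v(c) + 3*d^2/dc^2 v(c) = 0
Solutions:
 v(c) = C1 + C2*erf(sqrt(3)*c/3)


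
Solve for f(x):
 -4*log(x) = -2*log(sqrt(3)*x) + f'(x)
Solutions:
 f(x) = C1 - 2*x*log(x) + x*log(3) + 2*x


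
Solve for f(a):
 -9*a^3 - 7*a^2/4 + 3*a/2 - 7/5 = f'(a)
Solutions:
 f(a) = C1 - 9*a^4/4 - 7*a^3/12 + 3*a^2/4 - 7*a/5


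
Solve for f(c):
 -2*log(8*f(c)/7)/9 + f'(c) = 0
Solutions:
 -9*Integral(1/(log(_y) - log(7) + 3*log(2)), (_y, f(c)))/2 = C1 - c


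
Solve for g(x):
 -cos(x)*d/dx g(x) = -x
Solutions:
 g(x) = C1 + Integral(x/cos(x), x)


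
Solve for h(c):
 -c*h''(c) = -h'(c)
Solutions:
 h(c) = C1 + C2*c^2


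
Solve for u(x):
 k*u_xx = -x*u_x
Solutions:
 u(x) = C1 + C2*sqrt(k)*erf(sqrt(2)*x*sqrt(1/k)/2)


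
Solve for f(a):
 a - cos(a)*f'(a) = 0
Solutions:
 f(a) = C1 + Integral(a/cos(a), a)


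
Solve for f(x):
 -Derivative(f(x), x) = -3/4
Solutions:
 f(x) = C1 + 3*x/4


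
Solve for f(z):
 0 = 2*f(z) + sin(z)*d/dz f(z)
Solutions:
 f(z) = C1*(cos(z) + 1)/(cos(z) - 1)


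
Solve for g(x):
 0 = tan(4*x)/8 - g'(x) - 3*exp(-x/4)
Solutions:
 g(x) = C1 + log(tan(4*x)^2 + 1)/64 + 12*exp(-x/4)


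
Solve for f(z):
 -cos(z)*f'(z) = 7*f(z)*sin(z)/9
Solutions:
 f(z) = C1*cos(z)^(7/9)


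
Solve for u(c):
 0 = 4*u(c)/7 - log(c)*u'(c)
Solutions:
 u(c) = C1*exp(4*li(c)/7)


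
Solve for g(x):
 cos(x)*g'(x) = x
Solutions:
 g(x) = C1 + Integral(x/cos(x), x)


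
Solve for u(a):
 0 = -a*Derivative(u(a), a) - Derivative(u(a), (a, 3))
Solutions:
 u(a) = C1 + Integral(C2*airyai(-a) + C3*airybi(-a), a)


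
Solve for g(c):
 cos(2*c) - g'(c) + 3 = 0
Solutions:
 g(c) = C1 + 3*c + sin(2*c)/2


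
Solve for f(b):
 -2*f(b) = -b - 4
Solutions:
 f(b) = b/2 + 2


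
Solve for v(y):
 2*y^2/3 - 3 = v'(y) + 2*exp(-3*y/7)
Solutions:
 v(y) = C1 + 2*y^3/9 - 3*y + 14*exp(-3*y/7)/3


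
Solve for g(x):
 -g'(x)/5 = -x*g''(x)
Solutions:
 g(x) = C1 + C2*x^(6/5)


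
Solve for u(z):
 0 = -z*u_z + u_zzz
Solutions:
 u(z) = C1 + Integral(C2*airyai(z) + C3*airybi(z), z)


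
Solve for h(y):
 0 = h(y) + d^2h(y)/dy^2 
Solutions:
 h(y) = C1*sin(y) + C2*cos(y)


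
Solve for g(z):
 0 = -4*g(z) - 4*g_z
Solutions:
 g(z) = C1*exp(-z)


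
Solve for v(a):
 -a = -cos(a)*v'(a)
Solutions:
 v(a) = C1 + Integral(a/cos(a), a)


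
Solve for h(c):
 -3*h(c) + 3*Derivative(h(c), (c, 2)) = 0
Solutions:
 h(c) = C1*exp(-c) + C2*exp(c)


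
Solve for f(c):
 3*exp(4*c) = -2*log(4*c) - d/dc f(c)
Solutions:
 f(c) = C1 - 2*c*log(c) + 2*c*(1 - 2*log(2)) - 3*exp(4*c)/4


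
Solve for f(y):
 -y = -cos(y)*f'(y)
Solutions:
 f(y) = C1 + Integral(y/cos(y), y)


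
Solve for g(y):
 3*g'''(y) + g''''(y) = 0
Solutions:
 g(y) = C1 + C2*y + C3*y^2 + C4*exp(-3*y)


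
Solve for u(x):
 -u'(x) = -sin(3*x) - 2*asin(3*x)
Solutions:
 u(x) = C1 + 2*x*asin(3*x) + 2*sqrt(1 - 9*x^2)/3 - cos(3*x)/3


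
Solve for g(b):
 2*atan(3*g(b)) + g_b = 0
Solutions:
 Integral(1/atan(3*_y), (_y, g(b))) = C1 - 2*b


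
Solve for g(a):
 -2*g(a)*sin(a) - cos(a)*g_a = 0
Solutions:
 g(a) = C1*cos(a)^2


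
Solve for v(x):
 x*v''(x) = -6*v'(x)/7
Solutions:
 v(x) = C1 + C2*x^(1/7)


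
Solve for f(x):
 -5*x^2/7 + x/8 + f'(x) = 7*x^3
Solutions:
 f(x) = C1 + 7*x^4/4 + 5*x^3/21 - x^2/16


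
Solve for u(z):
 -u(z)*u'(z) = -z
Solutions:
 u(z) = -sqrt(C1 + z^2)
 u(z) = sqrt(C1 + z^2)


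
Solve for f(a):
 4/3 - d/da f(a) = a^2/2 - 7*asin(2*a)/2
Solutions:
 f(a) = C1 - a^3/6 + 7*a*asin(2*a)/2 + 4*a/3 + 7*sqrt(1 - 4*a^2)/4


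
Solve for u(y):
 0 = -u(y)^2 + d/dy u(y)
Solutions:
 u(y) = -1/(C1 + y)


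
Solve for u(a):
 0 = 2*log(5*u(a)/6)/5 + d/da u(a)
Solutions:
 5*Integral(1/(log(_y) - log(6) + log(5)), (_y, u(a)))/2 = C1 - a


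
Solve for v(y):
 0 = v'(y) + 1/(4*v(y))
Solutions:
 v(y) = -sqrt(C1 - 2*y)/2
 v(y) = sqrt(C1 - 2*y)/2


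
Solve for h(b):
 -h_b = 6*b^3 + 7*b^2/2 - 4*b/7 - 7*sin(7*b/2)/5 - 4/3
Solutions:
 h(b) = C1 - 3*b^4/2 - 7*b^3/6 + 2*b^2/7 + 4*b/3 - 2*cos(7*b/2)/5


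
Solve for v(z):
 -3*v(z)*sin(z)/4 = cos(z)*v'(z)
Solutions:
 v(z) = C1*cos(z)^(3/4)


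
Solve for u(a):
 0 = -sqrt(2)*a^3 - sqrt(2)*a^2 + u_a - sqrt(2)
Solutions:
 u(a) = C1 + sqrt(2)*a^4/4 + sqrt(2)*a^3/3 + sqrt(2)*a


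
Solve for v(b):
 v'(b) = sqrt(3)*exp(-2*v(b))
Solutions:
 v(b) = log(-sqrt(C1 + 2*sqrt(3)*b))
 v(b) = log(C1 + 2*sqrt(3)*b)/2


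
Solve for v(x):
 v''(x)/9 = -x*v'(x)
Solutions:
 v(x) = C1 + C2*erf(3*sqrt(2)*x/2)


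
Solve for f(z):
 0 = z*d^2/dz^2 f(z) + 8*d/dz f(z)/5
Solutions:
 f(z) = C1 + C2/z^(3/5)


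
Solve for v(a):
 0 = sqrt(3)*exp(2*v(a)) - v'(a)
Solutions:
 v(a) = log(-sqrt(-1/(C1 + sqrt(3)*a))) - log(2)/2
 v(a) = log(-1/(C1 + sqrt(3)*a))/2 - log(2)/2


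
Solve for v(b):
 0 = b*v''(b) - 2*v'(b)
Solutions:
 v(b) = C1 + C2*b^3


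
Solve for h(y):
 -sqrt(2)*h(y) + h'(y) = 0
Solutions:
 h(y) = C1*exp(sqrt(2)*y)


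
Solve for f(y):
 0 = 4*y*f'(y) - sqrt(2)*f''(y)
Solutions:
 f(y) = C1 + C2*erfi(2^(1/4)*y)


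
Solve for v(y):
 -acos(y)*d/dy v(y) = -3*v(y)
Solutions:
 v(y) = C1*exp(3*Integral(1/acos(y), y))


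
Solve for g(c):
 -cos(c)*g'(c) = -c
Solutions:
 g(c) = C1 + Integral(c/cos(c), c)


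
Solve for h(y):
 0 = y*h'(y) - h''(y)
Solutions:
 h(y) = C1 + C2*erfi(sqrt(2)*y/2)


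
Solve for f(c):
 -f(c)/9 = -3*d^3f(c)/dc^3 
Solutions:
 f(c) = C3*exp(c/3) + (C1*sin(sqrt(3)*c/6) + C2*cos(sqrt(3)*c/6))*exp(-c/6)


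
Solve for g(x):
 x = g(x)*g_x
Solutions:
 g(x) = -sqrt(C1 + x^2)
 g(x) = sqrt(C1 + x^2)


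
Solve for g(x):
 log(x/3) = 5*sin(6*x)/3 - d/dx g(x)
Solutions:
 g(x) = C1 - x*log(x) + x + x*log(3) - 5*cos(6*x)/18


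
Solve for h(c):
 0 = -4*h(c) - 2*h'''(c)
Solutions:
 h(c) = C3*exp(-2^(1/3)*c) + (C1*sin(2^(1/3)*sqrt(3)*c/2) + C2*cos(2^(1/3)*sqrt(3)*c/2))*exp(2^(1/3)*c/2)


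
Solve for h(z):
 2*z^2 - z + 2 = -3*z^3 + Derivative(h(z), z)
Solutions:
 h(z) = C1 + 3*z^4/4 + 2*z^3/3 - z^2/2 + 2*z


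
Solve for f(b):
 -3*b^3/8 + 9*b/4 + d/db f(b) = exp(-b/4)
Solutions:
 f(b) = C1 + 3*b^4/32 - 9*b^2/8 - 4*exp(-b/4)


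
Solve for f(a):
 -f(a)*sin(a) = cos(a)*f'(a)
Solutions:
 f(a) = C1*cos(a)


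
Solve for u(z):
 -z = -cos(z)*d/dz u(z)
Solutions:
 u(z) = C1 + Integral(z/cos(z), z)


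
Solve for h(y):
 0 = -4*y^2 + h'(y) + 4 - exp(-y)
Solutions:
 h(y) = C1 + 4*y^3/3 - 4*y - exp(-y)


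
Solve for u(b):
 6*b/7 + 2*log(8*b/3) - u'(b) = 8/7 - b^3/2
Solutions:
 u(b) = C1 + b^4/8 + 3*b^2/7 + 2*b*log(b) - 22*b/7 - 2*b*log(3) + 6*b*log(2)


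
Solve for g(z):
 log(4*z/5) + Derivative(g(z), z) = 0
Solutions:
 g(z) = C1 - z*log(z) + z*log(5/4) + z


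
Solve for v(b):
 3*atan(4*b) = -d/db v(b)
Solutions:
 v(b) = C1 - 3*b*atan(4*b) + 3*log(16*b^2 + 1)/8


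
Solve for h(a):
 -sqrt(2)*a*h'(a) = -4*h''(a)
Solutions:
 h(a) = C1 + C2*erfi(2^(3/4)*a/4)


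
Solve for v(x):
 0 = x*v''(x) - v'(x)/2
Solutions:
 v(x) = C1 + C2*x^(3/2)


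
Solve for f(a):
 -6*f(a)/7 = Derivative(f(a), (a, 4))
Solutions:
 f(a) = (C1*sin(14^(3/4)*3^(1/4)*a/14) + C2*cos(14^(3/4)*3^(1/4)*a/14))*exp(-14^(3/4)*3^(1/4)*a/14) + (C3*sin(14^(3/4)*3^(1/4)*a/14) + C4*cos(14^(3/4)*3^(1/4)*a/14))*exp(14^(3/4)*3^(1/4)*a/14)


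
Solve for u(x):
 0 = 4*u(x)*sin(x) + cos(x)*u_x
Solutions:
 u(x) = C1*cos(x)^4


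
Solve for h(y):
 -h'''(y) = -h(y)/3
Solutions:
 h(y) = C3*exp(3^(2/3)*y/3) + (C1*sin(3^(1/6)*y/2) + C2*cos(3^(1/6)*y/2))*exp(-3^(2/3)*y/6)


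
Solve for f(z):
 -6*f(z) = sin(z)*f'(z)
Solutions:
 f(z) = C1*(cos(z)^3 + 3*cos(z)^2 + 3*cos(z) + 1)/(cos(z)^3 - 3*cos(z)^2 + 3*cos(z) - 1)


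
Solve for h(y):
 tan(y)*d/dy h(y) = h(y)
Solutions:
 h(y) = C1*sin(y)


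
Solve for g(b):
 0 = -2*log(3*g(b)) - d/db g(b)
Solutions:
 Integral(1/(log(_y) + log(3)), (_y, g(b)))/2 = C1 - b


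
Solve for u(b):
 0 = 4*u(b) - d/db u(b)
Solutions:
 u(b) = C1*exp(4*b)


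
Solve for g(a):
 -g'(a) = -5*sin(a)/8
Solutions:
 g(a) = C1 - 5*cos(a)/8


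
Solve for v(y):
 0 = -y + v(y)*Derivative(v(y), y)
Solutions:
 v(y) = -sqrt(C1 + y^2)
 v(y) = sqrt(C1 + y^2)


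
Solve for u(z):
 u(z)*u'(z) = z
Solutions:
 u(z) = -sqrt(C1 + z^2)
 u(z) = sqrt(C1 + z^2)


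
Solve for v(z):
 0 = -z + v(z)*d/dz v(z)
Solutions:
 v(z) = -sqrt(C1 + z^2)
 v(z) = sqrt(C1 + z^2)


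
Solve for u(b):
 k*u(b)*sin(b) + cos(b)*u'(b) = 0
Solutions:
 u(b) = C1*exp(k*log(cos(b)))


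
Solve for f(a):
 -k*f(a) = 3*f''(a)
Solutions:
 f(a) = C1*exp(-sqrt(3)*a*sqrt(-k)/3) + C2*exp(sqrt(3)*a*sqrt(-k)/3)


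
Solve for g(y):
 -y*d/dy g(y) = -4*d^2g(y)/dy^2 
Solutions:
 g(y) = C1 + C2*erfi(sqrt(2)*y/4)


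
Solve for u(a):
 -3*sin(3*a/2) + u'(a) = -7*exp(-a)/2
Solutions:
 u(a) = C1 - 2*cos(3*a/2) + 7*exp(-a)/2


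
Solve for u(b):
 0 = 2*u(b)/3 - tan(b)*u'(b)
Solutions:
 u(b) = C1*sin(b)^(2/3)


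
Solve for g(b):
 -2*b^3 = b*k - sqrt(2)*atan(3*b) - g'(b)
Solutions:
 g(b) = C1 + b^4/2 + b^2*k/2 - sqrt(2)*(b*atan(3*b) - log(9*b^2 + 1)/6)


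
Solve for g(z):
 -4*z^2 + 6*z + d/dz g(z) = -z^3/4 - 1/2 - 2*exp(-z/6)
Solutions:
 g(z) = C1 - z^4/16 + 4*z^3/3 - 3*z^2 - z/2 + 12*exp(-z/6)


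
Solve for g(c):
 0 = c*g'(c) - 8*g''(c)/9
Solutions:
 g(c) = C1 + C2*erfi(3*c/4)


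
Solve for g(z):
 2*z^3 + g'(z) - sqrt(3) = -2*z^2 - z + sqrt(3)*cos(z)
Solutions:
 g(z) = C1 - z^4/2 - 2*z^3/3 - z^2/2 + sqrt(3)*z + sqrt(3)*sin(z)


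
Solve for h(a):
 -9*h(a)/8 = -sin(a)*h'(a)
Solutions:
 h(a) = C1*(cos(a) - 1)^(9/16)/(cos(a) + 1)^(9/16)


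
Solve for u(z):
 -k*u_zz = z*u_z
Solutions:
 u(z) = C1 + C2*sqrt(k)*erf(sqrt(2)*z*sqrt(1/k)/2)


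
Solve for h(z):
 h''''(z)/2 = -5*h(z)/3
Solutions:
 h(z) = (C1*sin(5^(1/4)*6^(3/4)*z/6) + C2*cos(5^(1/4)*6^(3/4)*z/6))*exp(-5^(1/4)*6^(3/4)*z/6) + (C3*sin(5^(1/4)*6^(3/4)*z/6) + C4*cos(5^(1/4)*6^(3/4)*z/6))*exp(5^(1/4)*6^(3/4)*z/6)


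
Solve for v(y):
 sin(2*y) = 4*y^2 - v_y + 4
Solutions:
 v(y) = C1 + 4*y^3/3 + 4*y + cos(2*y)/2


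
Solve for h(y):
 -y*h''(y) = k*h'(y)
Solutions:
 h(y) = C1 + y^(1 - re(k))*(C2*sin(log(y)*Abs(im(k))) + C3*cos(log(y)*im(k)))


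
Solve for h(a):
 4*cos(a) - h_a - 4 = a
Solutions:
 h(a) = C1 - a^2/2 - 4*a + 4*sin(a)


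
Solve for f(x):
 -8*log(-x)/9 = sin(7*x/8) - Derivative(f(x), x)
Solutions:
 f(x) = C1 + 8*x*log(-x)/9 - 8*x/9 - 8*cos(7*x/8)/7


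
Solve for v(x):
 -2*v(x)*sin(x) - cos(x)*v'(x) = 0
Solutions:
 v(x) = C1*cos(x)^2


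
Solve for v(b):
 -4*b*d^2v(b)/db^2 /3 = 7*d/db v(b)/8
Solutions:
 v(b) = C1 + C2*b^(11/32)


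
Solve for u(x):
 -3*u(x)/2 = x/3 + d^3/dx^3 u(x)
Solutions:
 u(x) = C3*exp(-2^(2/3)*3^(1/3)*x/2) - 2*x/9 + (C1*sin(2^(2/3)*3^(5/6)*x/4) + C2*cos(2^(2/3)*3^(5/6)*x/4))*exp(2^(2/3)*3^(1/3)*x/4)


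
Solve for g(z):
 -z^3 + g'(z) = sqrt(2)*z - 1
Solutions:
 g(z) = C1 + z^4/4 + sqrt(2)*z^2/2 - z


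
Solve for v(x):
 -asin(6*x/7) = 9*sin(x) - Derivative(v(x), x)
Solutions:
 v(x) = C1 + x*asin(6*x/7) + sqrt(49 - 36*x^2)/6 - 9*cos(x)


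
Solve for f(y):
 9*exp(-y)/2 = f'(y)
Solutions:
 f(y) = C1 - 9*exp(-y)/2


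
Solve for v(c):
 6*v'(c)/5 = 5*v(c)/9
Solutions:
 v(c) = C1*exp(25*c/54)


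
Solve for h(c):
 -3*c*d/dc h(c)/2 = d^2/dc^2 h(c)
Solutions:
 h(c) = C1 + C2*erf(sqrt(3)*c/2)


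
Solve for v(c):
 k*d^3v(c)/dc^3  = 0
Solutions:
 v(c) = C1 + C2*c + C3*c^2


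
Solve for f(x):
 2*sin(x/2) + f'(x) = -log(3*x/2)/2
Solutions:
 f(x) = C1 - x*log(x)/2 - x*log(3) + x/2 + x*log(6)/2 + 4*cos(x/2)


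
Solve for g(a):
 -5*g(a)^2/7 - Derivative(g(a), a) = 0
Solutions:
 g(a) = 7/(C1 + 5*a)


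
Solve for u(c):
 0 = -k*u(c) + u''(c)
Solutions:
 u(c) = C1*exp(-c*sqrt(k)) + C2*exp(c*sqrt(k))


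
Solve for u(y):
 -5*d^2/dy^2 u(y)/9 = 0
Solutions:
 u(y) = C1 + C2*y


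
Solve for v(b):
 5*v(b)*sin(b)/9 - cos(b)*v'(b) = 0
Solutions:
 v(b) = C1/cos(b)^(5/9)


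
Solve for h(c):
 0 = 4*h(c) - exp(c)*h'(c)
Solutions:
 h(c) = C1*exp(-4*exp(-c))


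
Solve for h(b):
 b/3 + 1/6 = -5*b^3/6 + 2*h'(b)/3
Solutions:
 h(b) = C1 + 5*b^4/16 + b^2/4 + b/4


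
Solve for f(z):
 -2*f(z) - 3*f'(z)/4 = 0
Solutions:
 f(z) = C1*exp(-8*z/3)


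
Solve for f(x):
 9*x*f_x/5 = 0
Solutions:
 f(x) = C1


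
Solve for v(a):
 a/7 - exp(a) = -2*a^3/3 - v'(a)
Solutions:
 v(a) = C1 - a^4/6 - a^2/14 + exp(a)


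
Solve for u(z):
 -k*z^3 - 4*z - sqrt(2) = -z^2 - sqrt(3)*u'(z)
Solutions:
 u(z) = C1 + sqrt(3)*k*z^4/12 - sqrt(3)*z^3/9 + 2*sqrt(3)*z^2/3 + sqrt(6)*z/3


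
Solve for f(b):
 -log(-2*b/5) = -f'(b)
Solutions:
 f(b) = C1 + b*log(-b) + b*(-log(5) - 1 + log(2))


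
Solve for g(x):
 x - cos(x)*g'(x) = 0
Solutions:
 g(x) = C1 + Integral(x/cos(x), x)


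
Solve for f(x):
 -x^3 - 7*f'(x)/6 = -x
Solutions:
 f(x) = C1 - 3*x^4/14 + 3*x^2/7


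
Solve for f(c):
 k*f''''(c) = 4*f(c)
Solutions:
 f(c) = C1*exp(-sqrt(2)*c*(1/k)^(1/4)) + C2*exp(sqrt(2)*c*(1/k)^(1/4)) + C3*exp(-sqrt(2)*I*c*(1/k)^(1/4)) + C4*exp(sqrt(2)*I*c*(1/k)^(1/4))


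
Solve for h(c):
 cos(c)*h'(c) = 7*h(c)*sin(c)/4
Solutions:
 h(c) = C1/cos(c)^(7/4)


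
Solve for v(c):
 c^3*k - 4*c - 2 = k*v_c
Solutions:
 v(c) = C1 + c^4/4 - 2*c^2/k - 2*c/k


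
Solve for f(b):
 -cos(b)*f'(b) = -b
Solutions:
 f(b) = C1 + Integral(b/cos(b), b)


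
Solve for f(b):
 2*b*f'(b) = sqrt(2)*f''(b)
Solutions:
 f(b) = C1 + C2*erfi(2^(3/4)*b/2)


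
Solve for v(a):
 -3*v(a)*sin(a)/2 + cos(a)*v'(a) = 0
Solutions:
 v(a) = C1/cos(a)^(3/2)


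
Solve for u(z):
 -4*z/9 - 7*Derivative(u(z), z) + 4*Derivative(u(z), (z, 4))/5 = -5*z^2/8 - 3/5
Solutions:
 u(z) = C1 + C4*exp(70^(1/3)*z/2) + 5*z^3/168 - 2*z^2/63 + 3*z/35 + (C2*sin(sqrt(3)*70^(1/3)*z/4) + C3*cos(sqrt(3)*70^(1/3)*z/4))*exp(-70^(1/3)*z/4)


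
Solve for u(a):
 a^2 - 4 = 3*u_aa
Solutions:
 u(a) = C1 + C2*a + a^4/36 - 2*a^2/3


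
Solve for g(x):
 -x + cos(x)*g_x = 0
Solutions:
 g(x) = C1 + Integral(x/cos(x), x)


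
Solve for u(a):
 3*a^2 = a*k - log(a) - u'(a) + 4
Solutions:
 u(a) = C1 - a^3 + a^2*k/2 - a*log(a) + 5*a


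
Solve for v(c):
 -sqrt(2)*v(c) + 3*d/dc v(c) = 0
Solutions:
 v(c) = C1*exp(sqrt(2)*c/3)


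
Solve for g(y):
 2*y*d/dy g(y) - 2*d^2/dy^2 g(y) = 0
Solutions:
 g(y) = C1 + C2*erfi(sqrt(2)*y/2)


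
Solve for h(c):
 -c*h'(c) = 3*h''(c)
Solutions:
 h(c) = C1 + C2*erf(sqrt(6)*c/6)


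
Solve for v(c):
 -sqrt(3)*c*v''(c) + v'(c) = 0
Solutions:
 v(c) = C1 + C2*c^(sqrt(3)/3 + 1)


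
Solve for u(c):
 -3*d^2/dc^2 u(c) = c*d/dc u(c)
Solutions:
 u(c) = C1 + C2*erf(sqrt(6)*c/6)


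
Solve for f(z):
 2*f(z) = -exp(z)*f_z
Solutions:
 f(z) = C1*exp(2*exp(-z))


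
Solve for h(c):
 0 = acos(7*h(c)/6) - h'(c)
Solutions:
 Integral(1/acos(7*_y/6), (_y, h(c))) = C1 + c


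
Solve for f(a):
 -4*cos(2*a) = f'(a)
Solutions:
 f(a) = C1 - 2*sin(2*a)


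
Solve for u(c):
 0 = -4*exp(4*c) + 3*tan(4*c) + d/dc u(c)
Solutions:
 u(c) = C1 + exp(4*c) + 3*log(cos(4*c))/4


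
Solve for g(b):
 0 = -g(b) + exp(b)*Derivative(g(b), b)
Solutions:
 g(b) = C1*exp(-exp(-b))


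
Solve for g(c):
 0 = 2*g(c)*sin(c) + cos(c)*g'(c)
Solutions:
 g(c) = C1*cos(c)^2


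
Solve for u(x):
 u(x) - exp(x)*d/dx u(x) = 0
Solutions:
 u(x) = C1*exp(-exp(-x))


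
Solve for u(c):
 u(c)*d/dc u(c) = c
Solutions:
 u(c) = -sqrt(C1 + c^2)
 u(c) = sqrt(C1 + c^2)


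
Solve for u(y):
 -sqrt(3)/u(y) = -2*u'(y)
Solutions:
 u(y) = -sqrt(C1 + sqrt(3)*y)
 u(y) = sqrt(C1 + sqrt(3)*y)


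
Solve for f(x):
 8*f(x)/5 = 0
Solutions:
 f(x) = 0


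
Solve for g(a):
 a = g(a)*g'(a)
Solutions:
 g(a) = -sqrt(C1 + a^2)
 g(a) = sqrt(C1 + a^2)


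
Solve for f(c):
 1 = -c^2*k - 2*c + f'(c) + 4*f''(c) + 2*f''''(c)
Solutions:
 f(c) = C1 + C2*exp(-6^(1/3)*c*(-(9 + sqrt(465))^(1/3) + 4*6^(1/3)/(9 + sqrt(465))^(1/3))/12)*sin(2^(1/3)*3^(1/6)*c*(2^(1/3)/(9 + sqrt(465))^(1/3) + 3^(2/3)*(9 + sqrt(465))^(1/3)/12)) + C3*exp(-6^(1/3)*c*(-(9 + sqrt(465))^(1/3) + 4*6^(1/3)/(9 + sqrt(465))^(1/3))/12)*cos(2^(1/3)*3^(1/6)*c*(2^(1/3)/(9 + sqrt(465))^(1/3) + 3^(2/3)*(9 + sqrt(465))^(1/3)/12)) + C4*exp(6^(1/3)*c*(-(9 + sqrt(465))^(1/3) + 4*6^(1/3)/(9 + sqrt(465))^(1/3))/6) + c^3*k/3 - 4*c^2*k + c^2 + 32*c*k - 7*c


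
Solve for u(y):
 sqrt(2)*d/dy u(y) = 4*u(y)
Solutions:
 u(y) = C1*exp(2*sqrt(2)*y)


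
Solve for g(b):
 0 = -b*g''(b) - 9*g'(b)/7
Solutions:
 g(b) = C1 + C2/b^(2/7)


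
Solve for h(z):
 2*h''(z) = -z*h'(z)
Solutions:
 h(z) = C1 + C2*erf(z/2)


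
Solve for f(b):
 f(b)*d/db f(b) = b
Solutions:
 f(b) = -sqrt(C1 + b^2)
 f(b) = sqrt(C1 + b^2)


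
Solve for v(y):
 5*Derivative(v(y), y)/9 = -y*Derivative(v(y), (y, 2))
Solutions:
 v(y) = C1 + C2*y^(4/9)


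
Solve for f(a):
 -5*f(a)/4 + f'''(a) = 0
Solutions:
 f(a) = C3*exp(10^(1/3)*a/2) + (C1*sin(10^(1/3)*sqrt(3)*a/4) + C2*cos(10^(1/3)*sqrt(3)*a/4))*exp(-10^(1/3)*a/4)


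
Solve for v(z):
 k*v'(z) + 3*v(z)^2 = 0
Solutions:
 v(z) = k/(C1*k + 3*z)


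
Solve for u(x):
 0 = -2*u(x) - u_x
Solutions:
 u(x) = C1*exp(-2*x)


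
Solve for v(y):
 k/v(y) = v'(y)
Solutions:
 v(y) = -sqrt(C1 + 2*k*y)
 v(y) = sqrt(C1 + 2*k*y)


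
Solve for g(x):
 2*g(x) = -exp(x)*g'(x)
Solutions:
 g(x) = C1*exp(2*exp(-x))


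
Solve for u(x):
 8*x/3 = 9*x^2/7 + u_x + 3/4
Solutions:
 u(x) = C1 - 3*x^3/7 + 4*x^2/3 - 3*x/4


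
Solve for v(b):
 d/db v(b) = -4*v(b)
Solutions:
 v(b) = C1*exp(-4*b)


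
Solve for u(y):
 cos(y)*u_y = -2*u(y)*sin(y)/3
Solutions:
 u(y) = C1*cos(y)^(2/3)


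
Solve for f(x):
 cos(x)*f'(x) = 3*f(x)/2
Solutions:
 f(x) = C1*(sin(x) + 1)^(3/4)/(sin(x) - 1)^(3/4)


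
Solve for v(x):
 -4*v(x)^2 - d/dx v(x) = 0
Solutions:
 v(x) = 1/(C1 + 4*x)


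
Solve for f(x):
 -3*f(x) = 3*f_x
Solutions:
 f(x) = C1*exp(-x)


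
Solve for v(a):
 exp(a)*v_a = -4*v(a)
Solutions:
 v(a) = C1*exp(4*exp(-a))


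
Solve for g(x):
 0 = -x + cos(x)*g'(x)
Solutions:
 g(x) = C1 + Integral(x/cos(x), x)


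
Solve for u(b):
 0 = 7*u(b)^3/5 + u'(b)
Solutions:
 u(b) = -sqrt(10)*sqrt(-1/(C1 - 7*b))/2
 u(b) = sqrt(10)*sqrt(-1/(C1 - 7*b))/2


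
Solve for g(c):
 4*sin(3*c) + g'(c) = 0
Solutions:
 g(c) = C1 + 4*cos(3*c)/3


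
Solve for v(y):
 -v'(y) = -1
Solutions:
 v(y) = C1 + y


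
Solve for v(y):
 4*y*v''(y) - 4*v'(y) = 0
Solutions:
 v(y) = C1 + C2*y^2


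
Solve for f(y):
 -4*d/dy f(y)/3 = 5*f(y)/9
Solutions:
 f(y) = C1*exp(-5*y/12)


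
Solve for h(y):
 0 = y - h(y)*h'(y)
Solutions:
 h(y) = -sqrt(C1 + y^2)
 h(y) = sqrt(C1 + y^2)


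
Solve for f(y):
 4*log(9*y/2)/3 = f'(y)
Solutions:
 f(y) = C1 + 4*y*log(y)/3 - 4*y/3 - 4*y*log(2)/3 + 8*y*log(3)/3


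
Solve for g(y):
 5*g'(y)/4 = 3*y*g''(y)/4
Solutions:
 g(y) = C1 + C2*y^(8/3)


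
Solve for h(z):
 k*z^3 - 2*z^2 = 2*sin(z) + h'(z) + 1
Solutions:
 h(z) = C1 + k*z^4/4 - 2*z^3/3 - z + 2*cos(z)


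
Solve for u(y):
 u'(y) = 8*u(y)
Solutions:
 u(y) = C1*exp(8*y)


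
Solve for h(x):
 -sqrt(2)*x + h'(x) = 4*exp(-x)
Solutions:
 h(x) = C1 + sqrt(2)*x^2/2 - 4*exp(-x)


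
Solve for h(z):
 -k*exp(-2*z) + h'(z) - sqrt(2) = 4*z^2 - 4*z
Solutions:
 h(z) = C1 - k*exp(-2*z)/2 + 4*z^3/3 - 2*z^2 + sqrt(2)*z


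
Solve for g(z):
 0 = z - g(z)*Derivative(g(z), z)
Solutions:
 g(z) = -sqrt(C1 + z^2)
 g(z) = sqrt(C1 + z^2)


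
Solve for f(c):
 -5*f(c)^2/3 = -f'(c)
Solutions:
 f(c) = -3/(C1 + 5*c)


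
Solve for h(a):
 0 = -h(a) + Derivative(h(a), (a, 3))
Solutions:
 h(a) = C3*exp(a) + (C1*sin(sqrt(3)*a/2) + C2*cos(sqrt(3)*a/2))*exp(-a/2)


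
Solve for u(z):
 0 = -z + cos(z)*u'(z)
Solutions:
 u(z) = C1 + Integral(z/cos(z), z)


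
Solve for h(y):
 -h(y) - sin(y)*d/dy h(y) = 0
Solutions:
 h(y) = C1*sqrt(cos(y) + 1)/sqrt(cos(y) - 1)


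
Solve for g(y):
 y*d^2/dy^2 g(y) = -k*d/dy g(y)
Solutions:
 g(y) = C1 + y^(1 - re(k))*(C2*sin(log(y)*Abs(im(k))) + C3*cos(log(y)*im(k)))


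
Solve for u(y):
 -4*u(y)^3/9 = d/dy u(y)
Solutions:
 u(y) = -3*sqrt(2)*sqrt(-1/(C1 - 4*y))/2
 u(y) = 3*sqrt(2)*sqrt(-1/(C1 - 4*y))/2


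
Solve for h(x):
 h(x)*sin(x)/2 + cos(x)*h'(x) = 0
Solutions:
 h(x) = C1*sqrt(cos(x))


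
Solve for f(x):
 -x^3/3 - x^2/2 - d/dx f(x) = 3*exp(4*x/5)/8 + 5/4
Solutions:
 f(x) = C1 - x^4/12 - x^3/6 - 5*x/4 - 15*exp(4*x/5)/32


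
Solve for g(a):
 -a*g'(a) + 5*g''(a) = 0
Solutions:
 g(a) = C1 + C2*erfi(sqrt(10)*a/10)


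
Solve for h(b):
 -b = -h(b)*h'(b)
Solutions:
 h(b) = -sqrt(C1 + b^2)
 h(b) = sqrt(C1 + b^2)


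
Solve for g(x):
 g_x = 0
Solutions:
 g(x) = C1


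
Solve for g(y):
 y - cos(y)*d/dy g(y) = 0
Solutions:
 g(y) = C1 + Integral(y/cos(y), y)


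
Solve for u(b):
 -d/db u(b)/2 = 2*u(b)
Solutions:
 u(b) = C1*exp(-4*b)


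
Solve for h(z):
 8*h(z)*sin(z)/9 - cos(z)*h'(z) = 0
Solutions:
 h(z) = C1/cos(z)^(8/9)


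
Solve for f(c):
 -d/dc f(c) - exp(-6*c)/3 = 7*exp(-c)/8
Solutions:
 f(c) = C1 + 7*exp(-c)/8 + exp(-6*c)/18


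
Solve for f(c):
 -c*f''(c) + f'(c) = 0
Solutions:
 f(c) = C1 + C2*c^2


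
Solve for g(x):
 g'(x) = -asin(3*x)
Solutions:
 g(x) = C1 - x*asin(3*x) - sqrt(1 - 9*x^2)/3


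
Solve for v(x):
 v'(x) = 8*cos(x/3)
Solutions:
 v(x) = C1 + 24*sin(x/3)


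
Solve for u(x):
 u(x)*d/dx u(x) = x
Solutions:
 u(x) = -sqrt(C1 + x^2)
 u(x) = sqrt(C1 + x^2)


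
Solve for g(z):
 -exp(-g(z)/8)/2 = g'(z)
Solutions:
 g(z) = 8*log(C1 - z/16)


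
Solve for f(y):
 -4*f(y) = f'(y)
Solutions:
 f(y) = C1*exp(-4*y)


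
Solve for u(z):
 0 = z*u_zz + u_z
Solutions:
 u(z) = C1 + C2*log(z)


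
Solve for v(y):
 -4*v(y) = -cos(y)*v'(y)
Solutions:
 v(y) = C1*(sin(y)^2 + 2*sin(y) + 1)/(sin(y)^2 - 2*sin(y) + 1)


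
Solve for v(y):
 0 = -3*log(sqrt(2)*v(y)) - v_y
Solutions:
 2*Integral(1/(2*log(_y) + log(2)), (_y, v(y)))/3 = C1 - y


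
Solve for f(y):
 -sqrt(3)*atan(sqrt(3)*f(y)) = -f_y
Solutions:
 Integral(1/atan(sqrt(3)*_y), (_y, f(y))) = C1 + sqrt(3)*y


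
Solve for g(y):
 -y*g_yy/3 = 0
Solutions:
 g(y) = C1 + C2*y


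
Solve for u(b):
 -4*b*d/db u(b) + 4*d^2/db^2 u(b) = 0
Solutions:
 u(b) = C1 + C2*erfi(sqrt(2)*b/2)


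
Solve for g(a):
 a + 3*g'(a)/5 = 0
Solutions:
 g(a) = C1 - 5*a^2/6


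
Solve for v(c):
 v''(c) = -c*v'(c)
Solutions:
 v(c) = C1 + C2*erf(sqrt(2)*c/2)


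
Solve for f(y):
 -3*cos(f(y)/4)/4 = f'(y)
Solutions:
 3*y/4 - 2*log(sin(f(y)/4) - 1) + 2*log(sin(f(y)/4) + 1) = C1


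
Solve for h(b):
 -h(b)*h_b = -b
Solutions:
 h(b) = -sqrt(C1 + b^2)
 h(b) = sqrt(C1 + b^2)


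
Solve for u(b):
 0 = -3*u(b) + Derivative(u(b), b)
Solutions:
 u(b) = C1*exp(3*b)


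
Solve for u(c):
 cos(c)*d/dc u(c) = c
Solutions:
 u(c) = C1 + Integral(c/cos(c), c)


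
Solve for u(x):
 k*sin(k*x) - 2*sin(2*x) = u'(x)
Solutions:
 u(x) = C1 + cos(2*x) - cos(k*x)


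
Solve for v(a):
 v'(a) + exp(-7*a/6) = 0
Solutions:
 v(a) = C1 + 6*exp(-7*a/6)/7


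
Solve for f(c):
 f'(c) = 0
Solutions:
 f(c) = C1


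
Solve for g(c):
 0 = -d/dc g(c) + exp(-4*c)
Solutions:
 g(c) = C1 - exp(-4*c)/4


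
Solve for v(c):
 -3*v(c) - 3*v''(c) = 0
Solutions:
 v(c) = C1*sin(c) + C2*cos(c)


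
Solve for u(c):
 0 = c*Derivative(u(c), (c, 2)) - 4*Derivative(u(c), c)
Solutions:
 u(c) = C1 + C2*c^5


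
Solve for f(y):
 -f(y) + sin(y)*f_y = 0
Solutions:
 f(y) = C1*sqrt(cos(y) - 1)/sqrt(cos(y) + 1)


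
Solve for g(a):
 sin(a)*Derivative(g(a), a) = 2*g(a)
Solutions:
 g(a) = C1*(cos(a) - 1)/(cos(a) + 1)


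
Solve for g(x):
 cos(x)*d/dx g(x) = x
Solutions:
 g(x) = C1 + Integral(x/cos(x), x)


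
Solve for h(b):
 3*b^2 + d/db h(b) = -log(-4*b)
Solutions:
 h(b) = C1 - b^3 - b*log(-b) + b*(1 - 2*log(2))


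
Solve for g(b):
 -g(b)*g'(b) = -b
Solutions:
 g(b) = -sqrt(C1 + b^2)
 g(b) = sqrt(C1 + b^2)


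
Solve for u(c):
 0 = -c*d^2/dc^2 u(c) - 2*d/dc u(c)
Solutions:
 u(c) = C1 + C2/c


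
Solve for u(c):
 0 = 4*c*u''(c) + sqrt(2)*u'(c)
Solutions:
 u(c) = C1 + C2*c^(1 - sqrt(2)/4)


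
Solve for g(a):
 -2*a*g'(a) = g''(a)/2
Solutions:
 g(a) = C1 + C2*erf(sqrt(2)*a)


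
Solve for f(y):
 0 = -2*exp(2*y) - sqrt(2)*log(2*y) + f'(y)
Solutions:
 f(y) = C1 + sqrt(2)*y*log(y) + sqrt(2)*y*(-1 + log(2)) + exp(2*y)


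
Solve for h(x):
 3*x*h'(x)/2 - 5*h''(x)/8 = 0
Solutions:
 h(x) = C1 + C2*erfi(sqrt(30)*x/5)


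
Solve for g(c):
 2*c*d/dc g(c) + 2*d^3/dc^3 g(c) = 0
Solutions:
 g(c) = C1 + Integral(C2*airyai(-c) + C3*airybi(-c), c)


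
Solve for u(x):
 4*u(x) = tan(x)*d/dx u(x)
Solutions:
 u(x) = C1*sin(x)^4


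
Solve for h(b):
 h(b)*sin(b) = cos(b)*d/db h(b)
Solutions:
 h(b) = C1/cos(b)


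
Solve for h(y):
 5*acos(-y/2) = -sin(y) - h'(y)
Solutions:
 h(y) = C1 - 5*y*acos(-y/2) - 5*sqrt(4 - y^2) + cos(y)


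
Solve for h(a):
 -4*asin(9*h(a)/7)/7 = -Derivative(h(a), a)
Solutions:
 Integral(1/asin(9*_y/7), (_y, h(a))) = C1 + 4*a/7


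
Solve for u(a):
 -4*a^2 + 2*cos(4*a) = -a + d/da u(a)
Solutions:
 u(a) = C1 - 4*a^3/3 + a^2/2 + sin(4*a)/2


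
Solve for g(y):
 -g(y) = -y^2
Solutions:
 g(y) = y^2


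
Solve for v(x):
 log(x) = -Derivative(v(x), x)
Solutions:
 v(x) = C1 - x*log(x) + x


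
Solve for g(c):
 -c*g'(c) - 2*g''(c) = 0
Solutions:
 g(c) = C1 + C2*erf(c/2)


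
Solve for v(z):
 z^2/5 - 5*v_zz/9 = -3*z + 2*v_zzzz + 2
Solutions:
 v(z) = C1 + C2*z + C3*sin(sqrt(10)*z/6) + C4*cos(sqrt(10)*z/6) + 3*z^4/100 + 9*z^3/10 - 387*z^2/125


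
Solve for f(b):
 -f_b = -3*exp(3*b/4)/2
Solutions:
 f(b) = C1 + 2*exp(3*b/4)


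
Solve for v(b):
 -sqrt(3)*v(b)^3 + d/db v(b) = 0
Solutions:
 v(b) = -sqrt(2)*sqrt(-1/(C1 + sqrt(3)*b))/2
 v(b) = sqrt(2)*sqrt(-1/(C1 + sqrt(3)*b))/2


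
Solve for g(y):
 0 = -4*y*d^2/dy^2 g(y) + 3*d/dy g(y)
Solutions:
 g(y) = C1 + C2*y^(7/4)


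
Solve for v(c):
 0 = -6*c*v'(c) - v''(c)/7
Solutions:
 v(c) = C1 + C2*erf(sqrt(21)*c)


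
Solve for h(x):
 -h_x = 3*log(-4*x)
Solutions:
 h(x) = C1 - 3*x*log(-x) + 3*x*(1 - 2*log(2))


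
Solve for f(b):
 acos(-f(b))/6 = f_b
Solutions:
 Integral(1/acos(-_y), (_y, f(b))) = C1 + b/6


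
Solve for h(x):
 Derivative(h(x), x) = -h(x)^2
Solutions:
 h(x) = 1/(C1 + x)


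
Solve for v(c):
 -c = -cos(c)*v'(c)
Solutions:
 v(c) = C1 + Integral(c/cos(c), c)


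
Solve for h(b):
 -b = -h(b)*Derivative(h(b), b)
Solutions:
 h(b) = -sqrt(C1 + b^2)
 h(b) = sqrt(C1 + b^2)


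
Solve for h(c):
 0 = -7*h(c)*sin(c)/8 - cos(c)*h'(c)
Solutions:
 h(c) = C1*cos(c)^(7/8)


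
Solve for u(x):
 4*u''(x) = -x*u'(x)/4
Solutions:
 u(x) = C1 + C2*erf(sqrt(2)*x/8)


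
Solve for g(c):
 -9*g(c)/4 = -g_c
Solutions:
 g(c) = C1*exp(9*c/4)


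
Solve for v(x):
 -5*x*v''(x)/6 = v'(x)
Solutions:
 v(x) = C1 + C2/x^(1/5)


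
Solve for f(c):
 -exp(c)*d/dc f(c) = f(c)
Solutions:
 f(c) = C1*exp(exp(-c))


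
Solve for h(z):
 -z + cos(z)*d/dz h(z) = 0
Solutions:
 h(z) = C1 + Integral(z/cos(z), z)


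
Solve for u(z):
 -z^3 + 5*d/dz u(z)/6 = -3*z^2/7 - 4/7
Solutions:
 u(z) = C1 + 3*z^4/10 - 6*z^3/35 - 24*z/35


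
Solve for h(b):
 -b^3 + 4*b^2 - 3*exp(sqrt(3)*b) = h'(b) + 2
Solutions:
 h(b) = C1 - b^4/4 + 4*b^3/3 - 2*b - sqrt(3)*exp(sqrt(3)*b)


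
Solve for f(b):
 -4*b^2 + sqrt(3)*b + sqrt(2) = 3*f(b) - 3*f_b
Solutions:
 f(b) = C1*exp(b) - 4*b^2/3 - 8*b/3 + sqrt(3)*b/3 - 8/3 + sqrt(2)/3 + sqrt(3)/3


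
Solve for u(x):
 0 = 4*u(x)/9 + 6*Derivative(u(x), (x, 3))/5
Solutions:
 u(x) = C3*exp(-10^(1/3)*x/3) + (C1*sin(10^(1/3)*sqrt(3)*x/6) + C2*cos(10^(1/3)*sqrt(3)*x/6))*exp(10^(1/3)*x/6)


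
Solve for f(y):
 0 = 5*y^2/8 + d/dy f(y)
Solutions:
 f(y) = C1 - 5*y^3/24


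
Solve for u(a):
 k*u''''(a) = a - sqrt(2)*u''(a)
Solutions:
 u(a) = C1 + C2*a + C3*exp(-2^(1/4)*a*sqrt(-1/k)) + C4*exp(2^(1/4)*a*sqrt(-1/k)) + sqrt(2)*a^3/12


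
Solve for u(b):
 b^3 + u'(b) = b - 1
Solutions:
 u(b) = C1 - b^4/4 + b^2/2 - b


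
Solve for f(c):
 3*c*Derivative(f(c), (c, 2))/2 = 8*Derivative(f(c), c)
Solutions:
 f(c) = C1 + C2*c^(19/3)


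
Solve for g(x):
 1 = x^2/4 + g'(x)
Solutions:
 g(x) = C1 - x^3/12 + x


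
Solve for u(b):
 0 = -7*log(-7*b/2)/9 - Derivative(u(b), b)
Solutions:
 u(b) = C1 - 7*b*log(-b)/9 + 7*b*(-log(7) + log(2) + 1)/9


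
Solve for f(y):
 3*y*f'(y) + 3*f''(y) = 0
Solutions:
 f(y) = C1 + C2*erf(sqrt(2)*y/2)


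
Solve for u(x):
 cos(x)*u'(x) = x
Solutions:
 u(x) = C1 + Integral(x/cos(x), x)


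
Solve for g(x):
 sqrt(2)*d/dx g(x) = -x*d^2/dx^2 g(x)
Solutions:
 g(x) = C1 + C2*x^(1 - sqrt(2))


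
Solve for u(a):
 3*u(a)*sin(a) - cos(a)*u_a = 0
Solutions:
 u(a) = C1/cos(a)^3


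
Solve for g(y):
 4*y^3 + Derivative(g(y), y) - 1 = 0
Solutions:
 g(y) = C1 - y^4 + y


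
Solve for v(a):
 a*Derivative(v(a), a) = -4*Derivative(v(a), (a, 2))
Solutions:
 v(a) = C1 + C2*erf(sqrt(2)*a/4)


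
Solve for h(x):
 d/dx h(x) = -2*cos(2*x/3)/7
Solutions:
 h(x) = C1 - 3*sin(2*x/3)/7


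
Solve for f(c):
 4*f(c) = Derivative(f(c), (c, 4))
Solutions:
 f(c) = C1*exp(-sqrt(2)*c) + C2*exp(sqrt(2)*c) + C3*sin(sqrt(2)*c) + C4*cos(sqrt(2)*c)


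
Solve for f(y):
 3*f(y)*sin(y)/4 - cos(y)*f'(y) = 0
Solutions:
 f(y) = C1/cos(y)^(3/4)


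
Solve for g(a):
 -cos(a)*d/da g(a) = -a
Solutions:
 g(a) = C1 + Integral(a/cos(a), a)


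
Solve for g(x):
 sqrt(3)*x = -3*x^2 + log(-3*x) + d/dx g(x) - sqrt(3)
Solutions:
 g(x) = C1 + x^3 + sqrt(3)*x^2/2 - x*log(-x) + x*(-log(3) + 1 + sqrt(3))


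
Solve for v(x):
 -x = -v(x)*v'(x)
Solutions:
 v(x) = -sqrt(C1 + x^2)
 v(x) = sqrt(C1 + x^2)


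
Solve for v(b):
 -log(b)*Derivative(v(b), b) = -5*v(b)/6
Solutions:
 v(b) = C1*exp(5*li(b)/6)


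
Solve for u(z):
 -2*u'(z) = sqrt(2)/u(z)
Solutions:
 u(z) = -sqrt(C1 - sqrt(2)*z)
 u(z) = sqrt(C1 - sqrt(2)*z)


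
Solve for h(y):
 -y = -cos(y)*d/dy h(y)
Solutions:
 h(y) = C1 + Integral(y/cos(y), y)


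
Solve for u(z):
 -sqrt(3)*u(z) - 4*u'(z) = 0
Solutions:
 u(z) = C1*exp(-sqrt(3)*z/4)


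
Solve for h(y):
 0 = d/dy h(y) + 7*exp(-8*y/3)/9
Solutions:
 h(y) = C1 + 7*exp(-8*y/3)/24


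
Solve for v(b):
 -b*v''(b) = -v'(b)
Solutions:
 v(b) = C1 + C2*b^2


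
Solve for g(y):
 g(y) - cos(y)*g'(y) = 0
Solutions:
 g(y) = C1*sqrt(sin(y) + 1)/sqrt(sin(y) - 1)


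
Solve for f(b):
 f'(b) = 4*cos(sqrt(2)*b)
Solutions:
 f(b) = C1 + 2*sqrt(2)*sin(sqrt(2)*b)


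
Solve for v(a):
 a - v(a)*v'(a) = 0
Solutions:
 v(a) = -sqrt(C1 + a^2)
 v(a) = sqrt(C1 + a^2)


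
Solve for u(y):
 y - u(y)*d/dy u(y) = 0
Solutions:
 u(y) = -sqrt(C1 + y^2)
 u(y) = sqrt(C1 + y^2)


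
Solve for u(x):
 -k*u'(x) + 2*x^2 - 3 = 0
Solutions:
 u(x) = C1 + 2*x^3/(3*k) - 3*x/k


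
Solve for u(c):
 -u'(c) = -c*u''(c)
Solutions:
 u(c) = C1 + C2*c^2


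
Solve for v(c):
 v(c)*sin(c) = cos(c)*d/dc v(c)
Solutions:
 v(c) = C1/cos(c)


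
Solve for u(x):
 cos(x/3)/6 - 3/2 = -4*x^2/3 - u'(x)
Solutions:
 u(x) = C1 - 4*x^3/9 + 3*x/2 - sin(x/3)/2


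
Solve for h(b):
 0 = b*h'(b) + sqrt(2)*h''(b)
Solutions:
 h(b) = C1 + C2*erf(2^(1/4)*b/2)


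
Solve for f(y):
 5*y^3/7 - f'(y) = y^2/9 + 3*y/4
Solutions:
 f(y) = C1 + 5*y^4/28 - y^3/27 - 3*y^2/8


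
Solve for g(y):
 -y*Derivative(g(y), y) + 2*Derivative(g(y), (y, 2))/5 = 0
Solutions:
 g(y) = C1 + C2*erfi(sqrt(5)*y/2)


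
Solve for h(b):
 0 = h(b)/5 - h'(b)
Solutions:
 h(b) = C1*exp(b/5)


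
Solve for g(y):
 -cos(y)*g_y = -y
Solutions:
 g(y) = C1 + Integral(y/cos(y), y)


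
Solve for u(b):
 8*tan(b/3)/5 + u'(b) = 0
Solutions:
 u(b) = C1 + 24*log(cos(b/3))/5


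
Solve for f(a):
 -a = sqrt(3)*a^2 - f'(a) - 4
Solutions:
 f(a) = C1 + sqrt(3)*a^3/3 + a^2/2 - 4*a


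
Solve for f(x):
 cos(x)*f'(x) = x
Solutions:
 f(x) = C1 + Integral(x/cos(x), x)


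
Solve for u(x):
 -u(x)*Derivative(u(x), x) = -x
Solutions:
 u(x) = -sqrt(C1 + x^2)
 u(x) = sqrt(C1 + x^2)


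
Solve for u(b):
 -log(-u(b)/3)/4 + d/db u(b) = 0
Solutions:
 -4*Integral(1/(log(-_y) - log(3)), (_y, u(b))) = C1 - b


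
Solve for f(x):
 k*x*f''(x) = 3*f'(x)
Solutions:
 f(x) = C1 + x^(((re(k) + 3)*re(k) + im(k)^2)/(re(k)^2 + im(k)^2))*(C2*sin(3*log(x)*Abs(im(k))/(re(k)^2 + im(k)^2)) + C3*cos(3*log(x)*im(k)/(re(k)^2 + im(k)^2)))


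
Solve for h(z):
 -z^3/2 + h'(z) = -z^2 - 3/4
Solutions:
 h(z) = C1 + z^4/8 - z^3/3 - 3*z/4


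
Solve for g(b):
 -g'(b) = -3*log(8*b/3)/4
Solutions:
 g(b) = C1 + 3*b*log(b)/4 - 3*b*log(3)/4 - 3*b/4 + 9*b*log(2)/4


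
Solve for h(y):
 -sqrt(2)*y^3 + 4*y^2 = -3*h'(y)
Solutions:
 h(y) = C1 + sqrt(2)*y^4/12 - 4*y^3/9


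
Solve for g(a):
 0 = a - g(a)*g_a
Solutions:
 g(a) = -sqrt(C1 + a^2)
 g(a) = sqrt(C1 + a^2)


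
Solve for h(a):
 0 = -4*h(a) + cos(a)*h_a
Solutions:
 h(a) = C1*(sin(a)^2 + 2*sin(a) + 1)/(sin(a)^2 - 2*sin(a) + 1)


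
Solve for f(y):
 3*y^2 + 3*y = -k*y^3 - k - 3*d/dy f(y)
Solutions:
 f(y) = C1 - k*y^4/12 - k*y/3 - y^3/3 - y^2/2


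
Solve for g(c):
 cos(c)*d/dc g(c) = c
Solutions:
 g(c) = C1 + Integral(c/cos(c), c)


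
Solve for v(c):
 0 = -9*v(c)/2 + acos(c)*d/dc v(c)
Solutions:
 v(c) = C1*exp(9*Integral(1/acos(c), c)/2)


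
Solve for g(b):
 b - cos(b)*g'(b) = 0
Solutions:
 g(b) = C1 + Integral(b/cos(b), b)


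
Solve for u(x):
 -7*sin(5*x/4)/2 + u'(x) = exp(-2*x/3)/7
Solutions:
 u(x) = C1 - 14*cos(5*x/4)/5 - 3*exp(-2*x/3)/14


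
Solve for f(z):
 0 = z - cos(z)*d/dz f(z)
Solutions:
 f(z) = C1 + Integral(z/cos(z), z)


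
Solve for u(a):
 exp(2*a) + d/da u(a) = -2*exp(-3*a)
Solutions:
 u(a) = C1 - exp(2*a)/2 + 2*exp(-3*a)/3


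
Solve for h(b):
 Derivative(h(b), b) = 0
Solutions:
 h(b) = C1


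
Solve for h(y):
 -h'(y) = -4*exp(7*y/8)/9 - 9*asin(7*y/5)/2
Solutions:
 h(y) = C1 + 9*y*asin(7*y/5)/2 + 9*sqrt(25 - 49*y^2)/14 + 32*exp(7*y/8)/63


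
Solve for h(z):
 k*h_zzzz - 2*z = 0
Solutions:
 h(z) = C1 + C2*z + C3*z^2 + C4*z^3 + z^5/(60*k)


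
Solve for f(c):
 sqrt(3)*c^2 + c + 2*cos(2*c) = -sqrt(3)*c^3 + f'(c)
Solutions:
 f(c) = C1 + sqrt(3)*c^4/4 + sqrt(3)*c^3/3 + c^2/2 + sin(2*c)


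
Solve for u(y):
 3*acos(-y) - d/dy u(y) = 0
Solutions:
 u(y) = C1 + 3*y*acos(-y) + 3*sqrt(1 - y^2)


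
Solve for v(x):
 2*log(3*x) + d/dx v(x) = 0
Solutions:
 v(x) = C1 - 2*x*log(x) - x*log(9) + 2*x


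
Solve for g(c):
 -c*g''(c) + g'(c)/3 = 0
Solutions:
 g(c) = C1 + C2*c^(4/3)


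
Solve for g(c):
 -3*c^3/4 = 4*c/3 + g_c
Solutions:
 g(c) = C1 - 3*c^4/16 - 2*c^2/3


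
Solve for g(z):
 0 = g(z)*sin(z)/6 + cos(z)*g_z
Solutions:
 g(z) = C1*cos(z)^(1/6)


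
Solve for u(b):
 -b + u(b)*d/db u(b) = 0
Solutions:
 u(b) = -sqrt(C1 + b^2)
 u(b) = sqrt(C1 + b^2)
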